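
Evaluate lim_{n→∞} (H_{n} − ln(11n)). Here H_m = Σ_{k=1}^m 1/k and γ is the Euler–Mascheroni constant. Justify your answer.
lim = −ln 11 + γ

By Euler-Maclaurin, H_m = ln m + γ + O(1/m). So
  H_{n} − ln(11n) = ln(n) + γ − ln(11n) + O(1/n)
                       = ln(1/11) + γ + O(1/n).
Hence the limit is ln(1/11) + γ.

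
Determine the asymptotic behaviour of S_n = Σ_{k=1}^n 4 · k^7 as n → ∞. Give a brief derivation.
S_n ~ n^8 / 2

By integral comparison (Euler-Maclaurin), Σ_{k=1}^n 4 · k^7 = 4 · ∫_0^n x^7 dx + O(n^7) = 4 · n^8/8 = n^8 / 2 + O(n^7). (Equivalently, Faulhaber's formula gives the same leading term.)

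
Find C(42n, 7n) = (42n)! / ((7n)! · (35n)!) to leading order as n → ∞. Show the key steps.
C(42n, 7n) ~ (46656/3125)^(7n) · sqrt(3/(5π·7n))

Write N = 7n. Apply Stirling to each factorial:
  (6N)! ~ sqrt(2π·6N) · (6N/e)^(6N),
  N! ~ sqrt(2π N) · (N/e)^N,
  (5N)! ~ sqrt(2π·5N) · (5N/e)^(5N).
The exponential factors combine to (6N)^(6N) / (N^N · (5N)^(5N)) = 6^(6N)/5^(5N) = (6^6/5^5)^N = (46656/3125)^N.
The square-root prefactors combine to sqrt(2π·6N) / (sqrt(2π N)·sqrt(2π·5N)) = sqrt(6 / (2π·5·N)) = sqrt(3/(5π·7n)).
Substituting N = 7n: C(42n, 7n) ~ (46656/3125)^(7n) · sqrt(3/(5π·7n)).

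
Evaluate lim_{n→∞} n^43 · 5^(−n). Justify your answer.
lim = 0

Exponentials with base > 1 dominate every fixed polynomial: for any fixed c, n^c / 5^n → 0 as n → ∞ (e.g. by the ratio test, or by writing 5^n = e^(n ln 5) and noting e^(n ln 5) / n^c → ∞). Hence n^43 · 5^(−n) = n^43 / 5^n → 0.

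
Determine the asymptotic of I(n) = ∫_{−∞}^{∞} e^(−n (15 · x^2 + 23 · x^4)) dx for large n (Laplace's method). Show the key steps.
I(n) ~ sqrt(π/(15n))

φ(x) = 15 · x^2 + 23 · x^4 has its unique global minimum at x* = 0 (since φ'(x) = 30x + 92x^3 = 0 only at x = 0 for real x with both coefficients positive, and φ → ∞ as |x| → ∞). At x* = 0, φ(0) = 0 and φ''(0) = 30. Laplace's method then gives
  I(n) ~ sqrt(2π / (n · φ''(0))) · e^(−n φ(0)) = sqrt(2π / (30n)) = sqrt(π/(15n)).
The 23 · x^4 term contributes only at subleading order (an O(1/n) relative correction).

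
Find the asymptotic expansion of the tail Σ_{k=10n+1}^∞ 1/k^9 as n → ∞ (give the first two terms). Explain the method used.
Σ_{k>10n} 1/k^9 = 1/(8 · (10n)^8) − 1/(2 · (10n)^9) + O(1/(10n)^10)

Compare to the integral: ∫_{10n}^∞ x^(−9) dx = [−x^(−8)/8]_{10n}^∞ = 1/((9−1)·(10n)^8). The Euler-Maclaurin correction adds −f(10n)/2 = −1/(2·(10n)^9). Euler-Maclaurin then gives
  Σ_{k>10n} 1/k^9 = ∫_{10n}^∞ dx/x^9 − 1/(2·(10n)^9) + O(1/(10n)^10).
(Equivalently this is ζ(9) − Σ_{k≤10n} 1/k^9.)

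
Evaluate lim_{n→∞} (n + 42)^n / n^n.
lim = e^42

Rewrite as (1 + 42/n)^(n). By the standard limit (1 + x/n)^n → e^x, we have (1 + 42/n)^n → e^42, and raising to the 1st power gives e^42.
More precisely, ln[(1 + 42/n)^(n)] = n · ln(1 + 42/n) = n · (42/n + O(1/n^2)) = 42 + O(1/n) → 42.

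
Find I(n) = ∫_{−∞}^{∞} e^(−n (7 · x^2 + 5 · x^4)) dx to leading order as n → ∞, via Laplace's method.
I(n) ~ sqrt(π/(7n))

φ(x) = 7 · x^2 + 5 · x^4 has its unique global minimum at x* = 0 (since φ'(x) = 14x + 20x^3 = 0 only at x = 0 for real x with both coefficients positive, and φ → ∞ as |x| → ∞). At x* = 0, φ(0) = 0 and φ''(0) = 14. Laplace's method then gives
  I(n) ~ sqrt(2π / (n · φ''(0))) · e^(−n φ(0)) = sqrt(2π / (14n)) = sqrt(π/(7n)).
The 5 · x^4 term contributes only at subleading order (an O(1/n) relative correction).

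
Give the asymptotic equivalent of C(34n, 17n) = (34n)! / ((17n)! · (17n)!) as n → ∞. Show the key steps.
C(34n, 17n) ~ (4)^(17n) · sqrt(1/(π·17n))

Write N = 17n. Apply Stirling to each factorial:
  (2N)! ~ sqrt(2π·2N) · (2N/e)^(2N),
  N! ~ sqrt(2π N) · (N/e)^N,
  (1N)! ~ sqrt(2π·1N) · (1N/e)^(1N).
The exponential factors combine to (2N)^(2N) / (N^N · (1N)^(1N)) = 2^(2N)/1^(1N) = (2^2/1^1)^N = (4)^N.
The square-root prefactors combine to sqrt(2π·2N) / (sqrt(2π N)·sqrt(2π·1N)) = sqrt(2 / (2π·1·N)) = sqrt(1/(π·17n)).
Substituting N = 17n: C(34n, 17n) ~ (4)^(17n) · sqrt(1/(π·17n)).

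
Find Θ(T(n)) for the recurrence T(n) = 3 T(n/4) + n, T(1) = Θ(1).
T(n) = Θ(n)

log_4 3 ≈ 0.792. f(n) = n dominates n^(log_4 3) since 1 > 0.792, and the regularity condition a·f(n/b) = 3·(n/4)^1 = (3/4)·n ≤ c·f(n) holds with c = 3/4 ≈ 0.75 < 1. So this is Case 3: T(n) = Θ(f(n)) = Θ(n).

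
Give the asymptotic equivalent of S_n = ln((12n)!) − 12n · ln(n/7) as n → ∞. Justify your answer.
S_n ~ 12n · (ln 84 − 1) + O(ln n)

Stirling: ln((12n)!) = 12n ln(12n) − 12n + O(ln n).
  S_n = 12n ln(12n) − 12n − 12n ln(n/7) + O(ln n)
      = 12n ln(12n) − 12n ln n + 12n ln 7 − 12n + O(ln n)
      = 12n ln 12 + 12n ln 7 − 12n + O(ln n)
      = 12n (ln 84 − 1) + O(ln n).
Numerically ln(84) − 1 ≈ 3.4308.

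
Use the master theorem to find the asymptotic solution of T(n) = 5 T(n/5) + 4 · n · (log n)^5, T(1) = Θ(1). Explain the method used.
T(n) = Θ(n · (log n)^6)

Here log_5 5 = 1 and f(n) = 4 · n · (log n)^5 = Θ(n^(log_5 5) · (log n)^5). This is the extended Case 2 of the master theorem (f matches the critical exponent up to log factors), giving T(n) = Θ(n^(log_5 5) · (log n)^(5+1)) = Θ(n · (log n)^6).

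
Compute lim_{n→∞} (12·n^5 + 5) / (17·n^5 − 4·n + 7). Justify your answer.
lim = 12/17

For large n the leading n^5 terms dominate both numerator and denominator. Dividing top and bottom by n^5, every other term tends to 0, leaving 12/17.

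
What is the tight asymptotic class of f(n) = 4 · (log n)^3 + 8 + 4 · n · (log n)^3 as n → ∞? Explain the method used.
f(n) ∈ Θ(n · (log n)^3)

Compare the terms by growth order. For large n, n^a · (log n)^b dominates n^a' · (log n)^b' iff a > a', or (a = a' and b > b'). Ranking the 3 terms shows the dominant one is 4 · n · (log n)^3. Hence f(n) ∈ Θ(n · (log n)^3).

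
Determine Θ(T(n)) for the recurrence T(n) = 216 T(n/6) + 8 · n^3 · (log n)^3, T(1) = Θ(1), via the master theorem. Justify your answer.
T(n) = Θ(n^3 · (log n)^4)

Here log_6 216 = 3 and f(n) = 8 · n^3 · (log n)^3 = Θ(n^(log_6 216) · (log n)^3). This is the extended Case 2 of the master theorem (f matches the critical exponent up to log factors), giving T(n) = Θ(n^(log_6 216) · (log n)^(3+1)) = Θ(n^3 · (log n)^4).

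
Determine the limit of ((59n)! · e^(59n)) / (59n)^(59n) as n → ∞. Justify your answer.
lim = ∞

Stirling: (59n)! ~ sqrt(2π·59n) · (59n/e)^(59n). Hence
  (59n)! · e^(59n) / (59n)^(59n) ~ sqrt(2π·59n) = sqrt(2π·59) · sqrt(n) → ∞.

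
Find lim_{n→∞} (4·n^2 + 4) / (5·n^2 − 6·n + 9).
lim = 4/5

For large n the leading n^2 terms dominate both numerator and denominator. Dividing top and bottom by n^2, every other term tends to 0, leaving 4/5.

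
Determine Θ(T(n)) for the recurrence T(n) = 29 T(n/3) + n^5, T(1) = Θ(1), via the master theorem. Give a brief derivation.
T(n) = Θ(n^5)

log_3 29 ≈ 3.065. f(n) = n^5 dominates n^(log_3 29) since 5 > 3.065, and the regularity condition a·f(n/b) = 29·(n/3)^5 = (29/243)·n^5 ≤ c·f(n) holds with c = 29/243 ≈ 0.119 < 1. So this is Case 3: T(n) = Θ(f(n)) = Θ(n^5).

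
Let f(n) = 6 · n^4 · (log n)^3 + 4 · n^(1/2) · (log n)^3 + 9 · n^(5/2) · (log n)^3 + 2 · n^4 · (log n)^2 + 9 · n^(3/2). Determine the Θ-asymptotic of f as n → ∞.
f(n) ∈ Θ(n^4 · (log n)^3)

Compare the terms by growth order. For large n, n^a · (log n)^b dominates n^a' · (log n)^b' iff a > a', or (a = a' and b > b'). Ranking the 5 terms shows the dominant one is 6 · n^4 · (log n)^3. Hence f(n) ∈ Θ(n^4 · (log n)^3).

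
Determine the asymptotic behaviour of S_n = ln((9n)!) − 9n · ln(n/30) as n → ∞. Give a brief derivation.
S_n ~ 9n · (ln 270 − 1) + O(ln n)

Stirling: ln((9n)!) = 9n ln(9n) − 9n + O(ln n).
  S_n = 9n ln(9n) − 9n − 9n ln(n/30) + O(ln n)
      = 9n ln(9n) − 9n ln n + 9n ln 30 − 9n + O(ln n)
      = 9n ln 9 + 9n ln 30 − 9n + O(ln n)
      = 9n (ln 270 − 1) + O(ln n).
Numerically ln(270) − 1 ≈ 4.5984.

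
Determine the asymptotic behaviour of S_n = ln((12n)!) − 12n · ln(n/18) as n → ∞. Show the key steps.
S_n ~ 12n · (ln 216 − 1) + O(ln n)

Stirling: ln((12n)!) = 12n ln(12n) − 12n + O(ln n).
  S_n = 12n ln(12n) − 12n − 12n ln(n/18) + O(ln n)
      = 12n ln(12n) − 12n ln n + 12n ln 18 − 12n + O(ln n)
      = 12n ln 12 + 12n ln 18 − 12n + O(ln n)
      = 12n (ln 216 − 1) + O(ln n).
Numerically ln(216) − 1 ≈ 4.3753.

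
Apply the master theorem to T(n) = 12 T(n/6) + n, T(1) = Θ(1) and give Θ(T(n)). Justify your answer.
T(n) = Θ(n^(log_6 12))

Master theorem: compare f(n) = n to n^(log_6 12) where log_6 12 ≈ 1.387. Since 1 < log_6 12, we have f(n) = O(n^(log_6 12 − ε)) for some ε > 0 — Case 1. Hence T(n) = Θ(n^(log_6 12)).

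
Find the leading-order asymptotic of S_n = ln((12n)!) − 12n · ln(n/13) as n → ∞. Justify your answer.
S_n ~ 12n · (ln 156 − 1) + O(ln n)

Stirling: ln((12n)!) = 12n ln(12n) − 12n + O(ln n).
  S_n = 12n ln(12n) − 12n − 12n ln(n/13) + O(ln n)
      = 12n ln(12n) − 12n ln n + 12n ln 13 − 12n + O(ln n)
      = 12n ln 12 + 12n ln 13 − 12n + O(ln n)
      = 12n (ln 156 − 1) + O(ln n).
Numerically ln(156) − 1 ≈ 4.0499.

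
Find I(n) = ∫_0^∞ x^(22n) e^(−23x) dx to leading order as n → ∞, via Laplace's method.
I(n) ~ (sqrt(2π·22n) / 23) · (22n/(23e))^(22n)

Write the integrand as exp(22n ln x − 23x) and set f(x) = 22n ln x − 23x. Then f'(x) = 22n/x − 23 = 0 at x* = 22n/23, and f''(x*) = −22n/x*^2 = −23^2/(22n). Laplace's method (interior maximum) gives
  I(n) ~ e^(f(x*)) · sqrt(2π / |f''(x*)|)
        = exp(22n ln(22n/23) − 22n) · sqrt(2π · 22n / 23^2)
        = (22n/23)^(22n) e^(−22n) · sqrt(2π·22n) / 23
        = (sqrt(2π·22n) / 23) · (22n/(23e))^(22n).
This matches Γ(22n+1)/23^(22n+1) with Stirling applied to Γ.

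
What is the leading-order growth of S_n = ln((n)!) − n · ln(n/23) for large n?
S_n ~ n · (ln 23 − 1) + O(ln n)

Stirling: ln((n)!) = n ln(n) − n + O(ln n).
  S_n = n ln(n) − n − n ln(n/23) + O(ln n)
      = n ln(n) − n ln n + n ln 23 − n + O(ln n)
      = n ln 23 − n + O(ln n)
      = n (ln 23 − 1) + O(ln n).
Numerically ln(23) − 1 ≈ 2.1355.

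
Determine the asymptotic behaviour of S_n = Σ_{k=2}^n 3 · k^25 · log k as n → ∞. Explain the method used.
S_n ~ 3 · n^26 log n / 26 − 3 · n^26 / 676

By integral comparison, S_n = ∫_1^n 3 · x^25 · log x dx + O(n^25 · log n). For the integral, ∫ x^25 log x dx = n^26 log n / 26 − n^26/676 (integration by parts). Hence S_n ~ 3 · n^26 log n / 26 − 3 · n^26 / 676.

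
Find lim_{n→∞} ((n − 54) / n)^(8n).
lim = e^(−432)

Rewrite as (1 − 54/n)^(8n). By the standard limit (1 + x/n)^n → e^x, we have (1 − 54/n)^n → e^(−54), and raising to the 8th power gives e^(−432).
More precisely, ln[(1 − 54/n)^(8n)] = 8n · ln(1 − 54/n) = 8n · (-54/n + O(1/n^2)) = -432 + O(1/n) → -432.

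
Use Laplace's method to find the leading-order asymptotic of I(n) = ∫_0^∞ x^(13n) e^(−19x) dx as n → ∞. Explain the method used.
I(n) ~ (sqrt(2π·13n) / 19) · (13n/(19e))^(13n)

Write the integrand as exp(13n ln x − 19x) and set f(x) = 13n ln x − 19x. Then f'(x) = 13n/x − 19 = 0 at x* = 13n/19, and f''(x*) = −13n/x*^2 = −19^2/(13n). Laplace's method (interior maximum) gives
  I(n) ~ e^(f(x*)) · sqrt(2π / |f''(x*)|)
        = exp(13n ln(13n/19) − 13n) · sqrt(2π · 13n / 19^2)
        = (13n/19)^(13n) e^(−13n) · sqrt(2π·13n) / 19
        = (sqrt(2π·13n) / 19) · (13n/(19e))^(13n).
This matches Γ(13n+1)/19^(13n+1) with Stirling applied to Γ.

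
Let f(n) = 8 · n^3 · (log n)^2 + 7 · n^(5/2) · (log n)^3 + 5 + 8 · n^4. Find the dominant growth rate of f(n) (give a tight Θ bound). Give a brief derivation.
f(n) ∈ Θ(n^4)

Compare the terms by growth order. For large n, n^a · (log n)^b dominates n^a' · (log n)^b' iff a > a', or (a = a' and b > b'). Ranking the 4 terms shows the dominant one is 8 · n^4. Hence f(n) ∈ Θ(n^4).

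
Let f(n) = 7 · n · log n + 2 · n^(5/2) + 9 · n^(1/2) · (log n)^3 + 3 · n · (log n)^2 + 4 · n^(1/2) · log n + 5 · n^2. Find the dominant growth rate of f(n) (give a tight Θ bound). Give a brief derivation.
f(n) ∈ Θ(n^(5/2))

Compare the terms by growth order. For large n, n^a · (log n)^b dominates n^a' · (log n)^b' iff a > a', or (a = a' and b > b'). Ranking the 6 terms shows the dominant one is 2 · n^(5/2). Hence f(n) ∈ Θ(n^(5/2)).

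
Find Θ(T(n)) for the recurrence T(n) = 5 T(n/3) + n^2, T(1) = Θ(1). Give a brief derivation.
T(n) = Θ(n^2)

log_3 5 ≈ 1.465. f(n) = n^2 dominates n^(log_3 5) since 2 > 1.465, and the regularity condition a·f(n/b) = 5·(n/3)^2 = (5/9)·n^2 ≤ c·f(n) holds with c = 5/9 ≈ 0.556 < 1. So this is Case 3: T(n) = Θ(f(n)) = Θ(n^2).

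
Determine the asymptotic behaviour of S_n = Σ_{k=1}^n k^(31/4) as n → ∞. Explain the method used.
S_n ~ (4/35) · n^(35/4)

Integral comparison: Σ_{k=1}^n k^(31/4) = ∫_0^n x^(31/4) dx + O(n^(31/4)). The integral is n^(1 + 31/4) / (1 + 31/4) = n^((31+4)/4) / ((31+4)/4) = (4/35) · n^(35/4).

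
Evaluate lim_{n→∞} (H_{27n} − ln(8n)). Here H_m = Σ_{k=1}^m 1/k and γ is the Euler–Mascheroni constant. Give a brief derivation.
lim = ln(27/8) + γ

By Euler-Maclaurin, H_m = ln m + γ + O(1/m). So
  H_{27n} − ln(8n) = ln(27n) + γ − ln(8n) + O(1/n)
                       = ln(27/8) + γ + O(1/n).
Hence the limit is ln(27/8) + γ.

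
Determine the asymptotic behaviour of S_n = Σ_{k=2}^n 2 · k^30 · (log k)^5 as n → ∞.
S_n ~ 2 · n^31 · (log n)^5 / 31

By integral comparison, S_n = ∫_1^n 2 · x^30 · (log x)^5 dx + O(n^30 · (log n)^5). For the integral, the leading term of ∫_1^n x^30 (log x)^5 dx is n^31/31 · (log n)^5 (by repeated integration by parts; each step lowers the log-exponent and produces a relatively O(1/log n) correction). Hence S_n ~ 2 · n^31 · (log n)^5 / 31.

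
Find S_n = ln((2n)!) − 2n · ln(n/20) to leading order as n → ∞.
S_n ~ 2n · (ln 40 − 1) + O(ln n)

Stirling: ln((2n)!) = 2n ln(2n) − 2n + O(ln n).
  S_n = 2n ln(2n) − 2n − 2n ln(n/20) + O(ln n)
      = 2n ln(2n) − 2n ln n + 2n ln 20 − 2n + O(ln n)
      = 2n ln 2 + 2n ln 20 − 2n + O(ln n)
      = 2n (ln 40 − 1) + O(ln n).
Numerically ln(40) − 1 ≈ 2.6889.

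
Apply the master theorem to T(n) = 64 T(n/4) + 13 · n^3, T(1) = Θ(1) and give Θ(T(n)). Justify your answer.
T(n) = Θ(n^3 log n)

log_4 64 = 3, and f(n) = 13 · n^3 = Θ(n^(log_4 64)). This is Case 2 of the master theorem: T(n) = Θ(f(n) · log n) = Θ(n^3 log n).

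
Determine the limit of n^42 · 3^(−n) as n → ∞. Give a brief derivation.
lim = 0

Exponentials with base > 1 dominate every fixed polynomial: for any fixed c, n^c / 3^n → 0 as n → ∞ (e.g. by the ratio test, or by writing 3^n = e^(n ln 3) and noting e^(n ln 3) / n^c → ∞). Hence n^42 · 3^(−n) = n^42 / 3^n → 0.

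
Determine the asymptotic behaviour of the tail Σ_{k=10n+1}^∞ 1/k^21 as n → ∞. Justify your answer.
Σ_{k>10n} 1/k^21 ~ 1/(20 · (10n)^20)

Compare to the integral: ∫_{10n}^∞ x^(−21) dx = [−x^(−20)/20]_{10n}^∞ = 1/((21−1)·(10n)^20). Euler-Maclaurin then gives
  Σ_{k>10n} 1/k^21 = ∫_{10n}^∞ dx/x^21 − 1/(2·(10n)^21) + O(1/(10n)^22).
(Equivalently this is ζ(21) − Σ_{k≤10n} 1/k^21.)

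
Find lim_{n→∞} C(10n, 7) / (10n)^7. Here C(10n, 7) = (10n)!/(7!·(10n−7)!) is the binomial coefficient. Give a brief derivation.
lim = 1/7! = 1/5040

With N = 10n → ∞: C(N, 7) / N^7 = [N(N−1)…(N−6)] / (7! · N^7) = (1/7!) · 1 · (1 − 1/(10n)) · … · (1 − 6/(10n)). Each factor → 1 as N → ∞, so the limit is 1/7! = 1/5040.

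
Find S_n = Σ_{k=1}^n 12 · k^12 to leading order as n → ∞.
S_n ~ 12 · n^13 / 13

By integral comparison (Euler-Maclaurin), Σ_{k=1}^n 12 · k^12 = 12 · ∫_0^n x^12 dx + O(n^12) = 12 · n^13/13 + O(n^12). (Equivalently, Faulhaber's formula gives the same leading term.)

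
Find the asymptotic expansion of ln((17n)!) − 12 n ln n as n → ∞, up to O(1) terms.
ln((17n)!) − 12 n ln n = 5 n ln n + 17(ln 17 − 1) n + (1/2) ln(2π·17n) + O(1/n)

Stirling: ln((17n)!) = 17n ln(17n) − 17n + (1/2) ln(2π·17n) + O(1/n).
Expand 17n ln(17n) = 17n (ln n + ln 17) = 17n ln n + 17n ln 17.
Subtract 12n ln n: leading term is (17 − 12) n ln n = 5 n ln n. The next term is 17n ln 17 − 17n = 17(ln 17 − 1) n. Then the (1/2) ln(2π·17n) correction.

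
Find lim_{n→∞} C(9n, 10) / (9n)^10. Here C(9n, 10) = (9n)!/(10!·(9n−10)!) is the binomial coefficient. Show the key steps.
lim = 1/10! = 1/3628800

With N = 9n → ∞: C(N, 10) / N^10 = [N(N−1)…(N−9)] / (10! · N^10) = (1/10!) · 1 · (1 − 1/(9n)) · … · (1 − 9/(9n)). Each factor → 1 as N → ∞, so the limit is 1/10! = 1/3628800.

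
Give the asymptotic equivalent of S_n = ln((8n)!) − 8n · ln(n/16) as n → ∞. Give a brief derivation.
S_n ~ 8n · (ln 128 − 1) + O(ln n)

Stirling: ln((8n)!) = 8n ln(8n) − 8n + O(ln n).
  S_n = 8n ln(8n) − 8n − 8n ln(n/16) + O(ln n)
      = 8n ln(8n) − 8n ln n + 8n ln 16 − 8n + O(ln n)
      = 8n ln 8 + 8n ln 16 − 8n + O(ln n)
      = 8n (ln 128 − 1) + O(ln n).
Numerically ln(128) − 1 ≈ 3.8520.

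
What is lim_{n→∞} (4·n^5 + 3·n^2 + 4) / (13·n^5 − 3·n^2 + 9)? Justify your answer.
lim = 4/13

For large n the leading n^5 terms dominate both numerator and denominator. Dividing top and bottom by n^5, every other term tends to 0, leaving 4/13.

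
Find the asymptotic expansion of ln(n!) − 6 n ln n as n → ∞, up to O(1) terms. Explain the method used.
ln(n!) − 6 n ln n = −5 n ln n − n + (1/2) ln(2π n) + O(1/n)

Stirling: ln((n)!) = n ln(n) − n + (1/2) ln(2π·n) + O(1/n).
Here n ln(n) = n ln n.
Subtract 6n ln n: leading term is (1 − 6) n ln n = −5 n ln n. The next term is −n. Then the (1/2) ln(2π·n) correction.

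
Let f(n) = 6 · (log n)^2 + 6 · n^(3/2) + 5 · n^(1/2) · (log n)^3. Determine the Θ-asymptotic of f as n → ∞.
f(n) ∈ Θ(n^(3/2))

Compare the terms by growth order. For large n, n^a · (log n)^b dominates n^a' · (log n)^b' iff a > a', or (a = a' and b > b'). Ranking the 3 terms shows the dominant one is 6 · n^(3/2). Hence f(n) ∈ Θ(n^(3/2)).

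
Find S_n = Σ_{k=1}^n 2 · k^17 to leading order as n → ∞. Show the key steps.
S_n ~ n^18 / 9

By integral comparison (Euler-Maclaurin), Σ_{k=1}^n 2 · k^17 = 2 · ∫_0^n x^17 dx + O(n^17) = 2 · n^18/18 = n^18 / 9 + O(n^17). (Equivalently, Faulhaber's formula gives the same leading term.)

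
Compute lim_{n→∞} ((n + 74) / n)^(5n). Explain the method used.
lim = e^370

Rewrite as (1 + 74/n)^(5n). By the standard limit (1 + x/n)^n → e^x, we have (1 + 74/n)^n → e^74, and raising to the 5th power gives e^370.
More precisely, ln[(1 + 74/n)^(5n)] = 5n · ln(1 + 74/n) = 5n · (74/n + O(1/n^2)) = 370 + O(1/n) → 370.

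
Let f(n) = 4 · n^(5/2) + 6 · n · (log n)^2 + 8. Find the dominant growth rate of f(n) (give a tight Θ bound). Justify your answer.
f(n) ∈ Θ(n^(5/2))

Compare the terms by growth order. For large n, n^a · (log n)^b dominates n^a' · (log n)^b' iff a > a', or (a = a' and b > b'). Ranking the 3 terms shows the dominant one is 4 · n^(5/2). Hence f(n) ∈ Θ(n^(5/2)).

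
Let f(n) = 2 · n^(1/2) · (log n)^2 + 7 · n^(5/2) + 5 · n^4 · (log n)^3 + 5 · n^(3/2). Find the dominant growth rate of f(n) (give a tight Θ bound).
f(n) ∈ Θ(n^4 · (log n)^3)

Compare the terms by growth order. For large n, n^a · (log n)^b dominates n^a' · (log n)^b' iff a > a', or (a = a' and b > b'). Ranking the 4 terms shows the dominant one is 5 · n^4 · (log n)^3. Hence f(n) ∈ Θ(n^4 · (log n)^3).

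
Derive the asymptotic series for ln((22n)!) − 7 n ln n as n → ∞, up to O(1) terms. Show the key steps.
ln((22n)!) − 7 n ln n = 15 n ln n + 22(ln 22 − 1) n + (1/2) ln(2π·22n) + O(1/n)

Stirling: ln((22n)!) = 22n ln(22n) − 22n + (1/2) ln(2π·22n) + O(1/n).
Expand 22n ln(22n) = 22n (ln n + ln 22) = 22n ln n + 22n ln 22.
Subtract 7n ln n: leading term is (22 − 7) n ln n = 15 n ln n. The next term is 22n ln 22 − 22n = 22(ln 22 − 1) n. Then the (1/2) ln(2π·22n) correction.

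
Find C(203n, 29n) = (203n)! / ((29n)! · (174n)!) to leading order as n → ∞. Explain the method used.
C(203n, 29n) ~ (823543/46656)^(29n) · sqrt(7/(12π·29n))

Write N = 29n. Apply Stirling to each factorial:
  (7N)! ~ sqrt(2π·7N) · (7N/e)^(7N),
  N! ~ sqrt(2π N) · (N/e)^N,
  (6N)! ~ sqrt(2π·6N) · (6N/e)^(6N).
The exponential factors combine to (7N)^(7N) / (N^N · (6N)^(6N)) = 7^(7N)/6^(6N) = (7^7/6^6)^N = (823543/46656)^N.
The square-root prefactors combine to sqrt(2π·7N) / (sqrt(2π N)·sqrt(2π·6N)) = sqrt(7 / (2π·6·N)) = sqrt(7/(12π·29n)).
Substituting N = 29n: C(203n, 29n) ~ (823543/46656)^(29n) · sqrt(7/(12π·29n)).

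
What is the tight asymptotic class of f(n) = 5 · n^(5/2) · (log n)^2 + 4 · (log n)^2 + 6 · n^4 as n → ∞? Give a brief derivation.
f(n) ∈ Θ(n^4)

Compare the terms by growth order. For large n, n^a · (log n)^b dominates n^a' · (log n)^b' iff a > a', or (a = a' and b > b'). Ranking the 3 terms shows the dominant one is 6 · n^4. Hence f(n) ∈ Θ(n^4).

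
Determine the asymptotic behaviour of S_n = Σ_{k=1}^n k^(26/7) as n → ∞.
S_n ~ (7/33) · n^(33/7)

Integral comparison: Σ_{k=1}^n k^(26/7) = ∫_0^n x^(26/7) dx + O(n^(26/7)). The integral is n^(1 + 26/7) / (1 + 26/7) = n^((26+7)/7) / ((26+7)/7) = (7/33) · n^(33/7).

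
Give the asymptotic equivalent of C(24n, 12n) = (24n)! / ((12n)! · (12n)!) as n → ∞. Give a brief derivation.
C(24n, 12n) ~ (4)^(12n) · sqrt(1/(π·12n))

Write N = 12n. Apply Stirling to each factorial:
  (2N)! ~ sqrt(2π·2N) · (2N/e)^(2N),
  N! ~ sqrt(2π N) · (N/e)^N,
  (1N)! ~ sqrt(2π·1N) · (1N/e)^(1N).
The exponential factors combine to (2N)^(2N) / (N^N · (1N)^(1N)) = 2^(2N)/1^(1N) = (2^2/1^1)^N = (4)^N.
The square-root prefactors combine to sqrt(2π·2N) / (sqrt(2π N)·sqrt(2π·1N)) = sqrt(2 / (2π·1·N)) = sqrt(1/(π·12n)).
Substituting N = 12n: C(24n, 12n) ~ (4)^(12n) · sqrt(1/(π·12n)).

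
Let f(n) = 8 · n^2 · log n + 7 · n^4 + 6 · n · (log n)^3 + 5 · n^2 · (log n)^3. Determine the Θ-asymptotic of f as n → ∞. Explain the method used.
f(n) ∈ Θ(n^4)

Compare the terms by growth order. For large n, n^a · (log n)^b dominates n^a' · (log n)^b' iff a > a', or (a = a' and b > b'). Ranking the 4 terms shows the dominant one is 7 · n^4. Hence f(n) ∈ Θ(n^4).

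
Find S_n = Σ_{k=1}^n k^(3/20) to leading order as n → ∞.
S_n ~ (20/23) · n^(23/20)

Integral comparison: Σ_{k=1}^n k^(3/20) = ∫_0^n x^(3/20) dx + O(n^(3/20)). The integral is n^(1 + 3/20) / (1 + 3/20) = n^((3+20)/20) / ((3+20)/20) = (20/23) · n^(23/20).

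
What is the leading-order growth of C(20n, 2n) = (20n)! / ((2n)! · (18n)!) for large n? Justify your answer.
C(20n, 2n) ~ (10000000000/387420489)^(2n) · sqrt(5/(9π·2n))

Write N = 2n. Apply Stirling to each factorial:
  (10N)! ~ sqrt(2π·10N) · (10N/e)^(10N),
  N! ~ sqrt(2π N) · (N/e)^N,
  (9N)! ~ sqrt(2π·9N) · (9N/e)^(9N).
The exponential factors combine to (10N)^(10N) / (N^N · (9N)^(9N)) = 10^(10N)/9^(9N) = (10^10/9^9)^N = (10000000000/387420489)^N.
The square-root prefactors combine to sqrt(2π·10N) / (sqrt(2π N)·sqrt(2π·9N)) = sqrt(10 / (2π·9·N)) = sqrt(5/(9π·2n)).
Substituting N = 2n: C(20n, 2n) ~ (10000000000/387420489)^(2n) · sqrt(5/(9π·2n)).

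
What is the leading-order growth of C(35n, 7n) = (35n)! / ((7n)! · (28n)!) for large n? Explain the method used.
C(35n, 7n) ~ (3125/256)^(7n) · sqrt(5/(8π·7n))

Write N = 7n. Apply Stirling to each factorial:
  (5N)! ~ sqrt(2π·5N) · (5N/e)^(5N),
  N! ~ sqrt(2π N) · (N/e)^N,
  (4N)! ~ sqrt(2π·4N) · (4N/e)^(4N).
The exponential factors combine to (5N)^(5N) / (N^N · (4N)^(4N)) = 5^(5N)/4^(4N) = (5^5/4^4)^N = (3125/256)^N.
The square-root prefactors combine to sqrt(2π·5N) / (sqrt(2π N)·sqrt(2π·4N)) = sqrt(5 / (2π·4·N)) = sqrt(5/(8π·7n)).
Substituting N = 7n: C(35n, 7n) ~ (3125/256)^(7n) · sqrt(5/(8π·7n)).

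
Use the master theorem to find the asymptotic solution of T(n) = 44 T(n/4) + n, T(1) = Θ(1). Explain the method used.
T(n) = Θ(n^(log_4 44))

Master theorem: compare f(n) = n to n^(log_4 44) where log_4 44 ≈ 2.730. Since 1 < log_4 44, we have f(n) = O(n^(log_4 44 − ε)) for some ε > 0 — Case 1. Hence T(n) = Θ(n^(log_4 44)).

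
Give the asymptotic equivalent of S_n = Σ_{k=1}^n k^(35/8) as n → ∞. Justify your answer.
S_n ~ (8/43) · n^(43/8)

Integral comparison: Σ_{k=1}^n k^(35/8) = ∫_0^n x^(35/8) dx + O(n^(35/8)). The integral is n^(1 + 35/8) / (1 + 35/8) = n^((35+8)/8) / ((35+8)/8) = (8/43) · n^(43/8).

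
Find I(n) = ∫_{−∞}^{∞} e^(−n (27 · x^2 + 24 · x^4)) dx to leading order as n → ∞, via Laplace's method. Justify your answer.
I(n) ~ sqrt(π/(27n))

φ(x) = 27 · x^2 + 24 · x^4 has its unique global minimum at x* = 0 (since φ'(x) = 54x + 96x^3 = 0 only at x = 0 for real x with both coefficients positive, and φ → ∞ as |x| → ∞). At x* = 0, φ(0) = 0 and φ''(0) = 54. Laplace's method then gives
  I(n) ~ sqrt(2π / (n · φ''(0))) · e^(−n φ(0)) = sqrt(2π / (54n)) = sqrt(π/(27n)).
The 24 · x^4 term contributes only at subleading order (an O(1/n) relative correction).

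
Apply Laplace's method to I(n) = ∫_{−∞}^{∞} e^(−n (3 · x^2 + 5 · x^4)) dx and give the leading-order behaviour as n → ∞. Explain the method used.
I(n) ~ sqrt(π/(3n))

φ(x) = 3 · x^2 + 5 · x^4 has its unique global minimum at x* = 0 (since φ'(x) = 6x + 20x^3 = 0 only at x = 0 for real x with both coefficients positive, and φ → ∞ as |x| → ∞). At x* = 0, φ(0) = 0 and φ''(0) = 6. Laplace's method then gives
  I(n) ~ sqrt(2π / (n · φ''(0))) · e^(−n φ(0)) = sqrt(2π / (6n)) = sqrt(π/(3n)).
The 5 · x^4 term contributes only at subleading order (an O(1/n) relative correction).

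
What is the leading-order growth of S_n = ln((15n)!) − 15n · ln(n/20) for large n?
S_n ~ 15n · (ln 300 − 1) + O(ln n)

Stirling: ln((15n)!) = 15n ln(15n) − 15n + O(ln n).
  S_n = 15n ln(15n) − 15n − 15n ln(n/20) + O(ln n)
      = 15n ln(15n) − 15n ln n + 15n ln 20 − 15n + O(ln n)
      = 15n ln 15 + 15n ln 20 − 15n + O(ln n)
      = 15n (ln 300 − 1) + O(ln n).
Numerically ln(300) − 1 ≈ 4.7038.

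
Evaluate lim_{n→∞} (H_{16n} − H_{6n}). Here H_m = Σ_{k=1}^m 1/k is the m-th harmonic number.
lim = ln(16/6) = ln(8/3)

Euler-Maclaurin gives H_m = ln m + γ + 1/(2m) + O(1/m^2). The γ and O(1/m) terms cancel in the difference:
  H_{16n} − H_{6n} = ln(16n) − ln(6n) + O(1/n) = ln(16/6) + O(1/n).
Hence the limit is ln(16/6) = ln(8/3).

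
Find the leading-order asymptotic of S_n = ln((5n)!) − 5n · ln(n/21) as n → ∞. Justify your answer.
S_n ~ 5n · (ln 105 − 1) + O(ln n)

Stirling: ln((5n)!) = 5n ln(5n) − 5n + O(ln n).
  S_n = 5n ln(5n) − 5n − 5n ln(n/21) + O(ln n)
      = 5n ln(5n) − 5n ln n + 5n ln 21 − 5n + O(ln n)
      = 5n ln 5 + 5n ln 21 − 5n + O(ln n)
      = 5n (ln 105 − 1) + O(ln n).
Numerically ln(105) − 1 ≈ 3.6540.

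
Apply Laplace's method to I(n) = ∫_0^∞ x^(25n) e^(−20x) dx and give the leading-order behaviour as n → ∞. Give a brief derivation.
I(n) ~ (sqrt(2π·25n) / 20) · (25n/(20e))^(25n)

Write the integrand as exp(25n ln x − 20x) and set f(x) = 25n ln x − 20x. Then f'(x) = 25n/x − 20 = 0 at x* = 25n/20, and f''(x*) = −25n/x*^2 = −20^2/(25n). Laplace's method (interior maximum) gives
  I(n) ~ e^(f(x*)) · sqrt(2π / |f''(x*)|)
        = exp(25n ln(25n/20) − 25n) · sqrt(2π · 25n / 20^2)
        = (25n/20)^(25n) e^(−25n) · sqrt(2π·25n) / 20
        = (sqrt(2π·25n) / 20) · (25n/(20e))^(25n).
This matches Γ(25n+1)/20^(25n+1) with Stirling applied to Γ.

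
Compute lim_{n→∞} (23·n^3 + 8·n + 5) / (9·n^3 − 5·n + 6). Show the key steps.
lim = 23/9

For large n the leading n^3 terms dominate both numerator and denominator. Dividing top and bottom by n^3, every other term tends to 0, leaving 23/9.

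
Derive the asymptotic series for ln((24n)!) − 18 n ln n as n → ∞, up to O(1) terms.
ln((24n)!) − 18 n ln n = 6 n ln n + 24(ln 24 − 1) n + (1/2) ln(2π·24n) + O(1/n)

Stirling: ln((24n)!) = 24n ln(24n) − 24n + (1/2) ln(2π·24n) + O(1/n).
Expand 24n ln(24n) = 24n (ln n + ln 24) = 24n ln n + 24n ln 24.
Subtract 18n ln n: leading term is (24 − 18) n ln n = 6 n ln n. The next term is 24n ln 24 − 24n = 24(ln 24 − 1) n. Then the (1/2) ln(2π·24n) correction.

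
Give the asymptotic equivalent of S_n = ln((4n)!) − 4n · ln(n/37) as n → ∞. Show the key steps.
S_n ~ 4n · (ln 148 − 1) + O(ln n)

Stirling: ln((4n)!) = 4n ln(4n) − 4n + O(ln n).
  S_n = 4n ln(4n) − 4n − 4n ln(n/37) + O(ln n)
      = 4n ln(4n) − 4n ln n + 4n ln 37 − 4n + O(ln n)
      = 4n ln 4 + 4n ln 37 − 4n + O(ln n)
      = 4n (ln 148 − 1) + O(ln n).
Numerically ln(148) − 1 ≈ 3.9972.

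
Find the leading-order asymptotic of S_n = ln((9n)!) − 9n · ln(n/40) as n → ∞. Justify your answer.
S_n ~ 9n · (ln 360 − 1) + O(ln n)

Stirling: ln((9n)!) = 9n ln(9n) − 9n + O(ln n).
  S_n = 9n ln(9n) − 9n − 9n ln(n/40) + O(ln n)
      = 9n ln(9n) − 9n ln n + 9n ln 40 − 9n + O(ln n)
      = 9n ln 9 + 9n ln 40 − 9n + O(ln n)
      = 9n (ln 360 − 1) + O(ln n).
Numerically ln(360) − 1 ≈ 4.8861.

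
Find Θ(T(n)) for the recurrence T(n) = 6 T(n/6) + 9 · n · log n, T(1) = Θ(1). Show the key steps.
T(n) = Θ(n · (log n)^2)

Here log_6 6 = 1 and f(n) = 9 · n · log n = Θ(n^(log_6 6) · (log n)^1). This is the extended Case 2 of the master theorem (f matches the critical exponent up to log factors), giving T(n) = Θ(n^(log_6 6) · (log n)^(1+1)) = Θ(n · (log n)^2).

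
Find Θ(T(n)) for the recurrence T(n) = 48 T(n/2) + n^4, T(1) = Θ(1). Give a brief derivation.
T(n) = Θ(n^(log_2 48))

Master theorem: compare f(n) = n^4 to n^(log_2 48) where log_2 48 ≈ 5.585. Since 4 < log_2 48, we have f(n) = O(n^(log_2 48 − ε)) for some ε > 0 — Case 1. Hence T(n) = Θ(n^(log_2 48)).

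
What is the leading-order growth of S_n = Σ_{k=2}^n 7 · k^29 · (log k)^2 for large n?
S_n ~ 7 · n^30 · (log n)^2 / 30

By integral comparison, S_n = ∫_1^n 7 · x^29 · (log x)^2 dx + O(n^29 · (log n)^2). For the integral, the leading term of ∫_1^n x^29 (log x)^2 dx is n^30/30 · (log n)^2 (by repeated integration by parts; each step lowers the log-exponent and produces a relatively O(1/log n) correction). Hence S_n ~ 7 · n^30 · (log n)^2 / 30.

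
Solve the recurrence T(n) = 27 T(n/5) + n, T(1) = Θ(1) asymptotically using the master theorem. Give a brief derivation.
T(n) = Θ(n^(log_5 27))

Master theorem: compare f(n) = n to n^(log_5 27) where log_5 27 ≈ 2.048. Since 1 < log_5 27, we have f(n) = O(n^(log_5 27 − ε)) for some ε > 0 — Case 1. Hence T(n) = Θ(n^(log_5 27)).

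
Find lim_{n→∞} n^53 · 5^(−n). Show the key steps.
lim = 0

Exponentials with base > 1 dominate every fixed polynomial: for any fixed c, n^c / 5^n → 0 as n → ∞ (e.g. by the ratio test, or by writing 5^n = e^(n ln 5) and noting e^(n ln 5) / n^c → ∞). Hence n^53 · 5^(−n) = n^53 / 5^n → 0.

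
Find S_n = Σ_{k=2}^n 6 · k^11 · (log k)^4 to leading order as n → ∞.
S_n ~ n^12 · (log n)^4 / 2

By integral comparison, S_n = ∫_1^n 6 · x^11 · (log x)^4 dx + O(n^11 · (log n)^4). For the integral, the leading term of ∫_1^n x^11 (log x)^4 dx is n^12/12 · (log n)^4 (by repeated integration by parts; each step lowers the log-exponent and produces a relatively O(1/log n) correction). Hence S_n ~ n^12 · (log n)^4 / 2.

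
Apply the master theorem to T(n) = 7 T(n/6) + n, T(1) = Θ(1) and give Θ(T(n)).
T(n) = Θ(n^(log_6 7))

Master theorem: compare f(n) = n to n^(log_6 7) where log_6 7 ≈ 1.086. Since 1 < log_6 7, we have f(n) = O(n^(log_6 7 − ε)) for some ε > 0 — Case 1. Hence T(n) = Θ(n^(log_6 7)).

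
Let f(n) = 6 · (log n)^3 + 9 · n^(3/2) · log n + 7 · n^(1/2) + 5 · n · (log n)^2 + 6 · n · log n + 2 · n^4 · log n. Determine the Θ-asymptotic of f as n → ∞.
f(n) ∈ Θ(n^4 · log n)

Compare the terms by growth order. For large n, n^a · (log n)^b dominates n^a' · (log n)^b' iff a > a', or (a = a' and b > b'). Ranking the 6 terms shows the dominant one is 2 · n^4 · log n. Hence f(n) ∈ Θ(n^4 · log n).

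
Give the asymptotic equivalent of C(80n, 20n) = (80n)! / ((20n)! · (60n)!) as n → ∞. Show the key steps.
C(80n, 20n) ~ (256/27)^(20n) · sqrt(2/(3π·20n))

Write N = 20n. Apply Stirling to each factorial:
  (4N)! ~ sqrt(2π·4N) · (4N/e)^(4N),
  N! ~ sqrt(2π N) · (N/e)^N,
  (3N)! ~ sqrt(2π·3N) · (3N/e)^(3N).
The exponential factors combine to (4N)^(4N) / (N^N · (3N)^(3N)) = 4^(4N)/3^(3N) = (4^4/3^3)^N = (256/27)^N.
The square-root prefactors combine to sqrt(2π·4N) / (sqrt(2π N)·sqrt(2π·3N)) = sqrt(4 / (2π·3·N)) = sqrt(2/(3π·20n)).
Substituting N = 20n: C(80n, 20n) ~ (256/27)^(20n) · sqrt(2/(3π·20n)).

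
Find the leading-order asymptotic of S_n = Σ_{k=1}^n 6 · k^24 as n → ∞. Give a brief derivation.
S_n ~ 6 · n^25 / 25

By integral comparison (Euler-Maclaurin), Σ_{k=1}^n 6 · k^24 = 6 · ∫_0^n x^24 dx + O(n^24) = 6 · n^25/25 + O(n^24). (Equivalently, Faulhaber's formula gives the same leading term.)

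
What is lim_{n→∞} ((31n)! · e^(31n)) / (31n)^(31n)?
lim = ∞

Stirling: (31n)! ~ sqrt(2π·31n) · (31n/e)^(31n). Hence
  (31n)! · e^(31n) / (31n)^(31n) ~ sqrt(2π·31n) = sqrt(2π·31) · sqrt(n) → ∞.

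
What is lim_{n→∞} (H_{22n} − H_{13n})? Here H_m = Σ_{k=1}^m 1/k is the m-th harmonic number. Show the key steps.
lim = ln(22/13)

Euler-Maclaurin gives H_m = ln m + γ + 1/(2m) + O(1/m^2). The γ and O(1/m) terms cancel in the difference:
  H_{22n} − H_{13n} = ln(22n) − ln(13n) + O(1/n) = ln(22/13) + O(1/n).
Hence the limit is ln(22/13).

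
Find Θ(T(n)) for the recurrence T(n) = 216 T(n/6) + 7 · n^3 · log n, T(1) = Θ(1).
T(n) = Θ(n^3 · (log n)^2)

Here log_6 216 = 3 and f(n) = 7 · n^3 · log n = Θ(n^(log_6 216) · (log n)^1). This is the extended Case 2 of the master theorem (f matches the critical exponent up to log factors), giving T(n) = Θ(n^(log_6 216) · (log n)^(1+1)) = Θ(n^3 · (log n)^2).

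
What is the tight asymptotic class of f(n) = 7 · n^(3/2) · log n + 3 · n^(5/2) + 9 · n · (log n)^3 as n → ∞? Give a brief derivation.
f(n) ∈ Θ(n^(5/2))

Compare the terms by growth order. For large n, n^a · (log n)^b dominates n^a' · (log n)^b' iff a > a', or (a = a' and b > b'). Ranking the 3 terms shows the dominant one is 3 · n^(5/2). Hence f(n) ∈ Θ(n^(5/2)).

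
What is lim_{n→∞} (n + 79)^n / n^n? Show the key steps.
lim = e^79

Rewrite as (1 + 79/n)^(n). By the standard limit (1 + x/n)^n → e^x, we have (1 + 79/n)^n → e^79, and raising to the 1st power gives e^79.
More precisely, ln[(1 + 79/n)^(n)] = n · ln(1 + 79/n) = n · (79/n + O(1/n^2)) = 79 + O(1/n) → 79.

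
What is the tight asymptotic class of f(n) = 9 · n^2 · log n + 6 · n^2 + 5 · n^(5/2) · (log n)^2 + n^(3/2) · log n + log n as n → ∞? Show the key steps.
f(n) ∈ Θ(n^(5/2) · (log n)^2)

Compare the terms by growth order. For large n, n^a · (log n)^b dominates n^a' · (log n)^b' iff a > a', or (a = a' and b > b'). Ranking the 5 terms shows the dominant one is 5 · n^(5/2) · (log n)^2. Hence f(n) ∈ Θ(n^(5/2) · (log n)^2).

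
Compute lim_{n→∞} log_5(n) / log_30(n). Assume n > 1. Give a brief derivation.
lim = ln(30) / ln(5) = log_5(30)

Change of base: log_5(n) = ln n / ln 5 and log_30(n) = ln n / ln 30. The ratio is (ln n / ln 5) · (ln 30 / ln n) = ln 30 / ln 5, a constant independent of n. So the limit is ln 30 / ln 5 = log_5(30).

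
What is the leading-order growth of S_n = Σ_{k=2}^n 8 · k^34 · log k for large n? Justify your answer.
S_n ~ 8 · n^35 log n / 35 − 8 · n^35 / 1225

By integral comparison, S_n = ∫_1^n 8 · x^34 · log x dx + O(n^34 · log n). For the integral, ∫ x^34 log x dx = n^35 log n / 35 − n^35/1225 (integration by parts). Hence S_n ~ 8 · n^35 log n / 35 − 8 · n^35 / 1225.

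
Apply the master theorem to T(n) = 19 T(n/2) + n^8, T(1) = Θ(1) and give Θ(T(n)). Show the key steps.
T(n) = Θ(n^8)

log_2 19 ≈ 4.248. f(n) = n^8 dominates n^(log_2 19) since 8 > 4.248, and the regularity condition a·f(n/b) = 19·(n/2)^8 = (19/256)·n^8 ≤ c·f(n) holds with c = 19/256 ≈ 0.0742 < 1. So this is Case 3: T(n) = Θ(f(n)) = Θ(n^8).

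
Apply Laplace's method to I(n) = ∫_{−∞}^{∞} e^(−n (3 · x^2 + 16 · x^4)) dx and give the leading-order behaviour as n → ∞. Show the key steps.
I(n) ~ sqrt(π/(3n))

φ(x) = 3 · x^2 + 16 · x^4 has its unique global minimum at x* = 0 (since φ'(x) = 6x + 64x^3 = 0 only at x = 0 for real x with both coefficients positive, and φ → ∞ as |x| → ∞). At x* = 0, φ(0) = 0 and φ''(0) = 6. Laplace's method then gives
  I(n) ~ sqrt(2π / (n · φ''(0))) · e^(−n φ(0)) = sqrt(2π / (6n)) = sqrt(π/(3n)).
The 16 · x^4 term contributes only at subleading order (an O(1/n) relative correction).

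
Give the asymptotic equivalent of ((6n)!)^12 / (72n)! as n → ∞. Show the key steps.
((6n)!)^12/(72n)! ~ ((2π·6n)^(11/2) / sqrt(12)) · 12^(−12·6n)  →  0

Write N = 6n. Stirling: N! ~ sqrt(2π N)(N/e)^N and (12N)! ~ sqrt(2π·12N)·(12N/e)^(12N).
  (N!)^12/(12N)! ~ (2π N)^(12/2) (N/e)^(12N) / [sqrt(2π·12N) (12N/e)^(12N)]
     = (2π N)^(12/2) / sqrt(2π·12N) · (N/(12N))^(12N)
     = (2π N)^((12−1)/2) / sqrt(12) · 12^(−12N).
Since 12^12 > 1, the factor 12^(−12N) decays exponentially, so the ratio → 0. Substituting N = 6n gives the stated form.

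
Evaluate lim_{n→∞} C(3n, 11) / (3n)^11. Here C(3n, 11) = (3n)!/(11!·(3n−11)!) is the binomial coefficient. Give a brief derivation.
lim = 1/11! = 1/39916800

With N = 3n → ∞: C(N, 11) / N^11 = [N(N−1)…(N−10)] / (11! · N^11) = (1/11!) · 1 · (1 − 1/(3n)) · … · (1 − 10/(3n)). Each factor → 1 as N → ∞, so the limit is 1/11! = 1/39916800.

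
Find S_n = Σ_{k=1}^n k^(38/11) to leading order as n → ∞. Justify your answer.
S_n ~ (11/49) · n^(49/11)

Integral comparison: Σ_{k=1}^n k^(38/11) = ∫_0^n x^(38/11) dx + O(n^(38/11)). The integral is n^(1 + 38/11) / (1 + 38/11) = n^((38+11)/11) / ((38+11)/11) = (11/49) · n^(49/11).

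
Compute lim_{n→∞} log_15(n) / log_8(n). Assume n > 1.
lim = ln(8) / ln(15) = log_15(8)

Change of base: log_15(n) = ln n / ln 15 and log_8(n) = ln n / ln 8. The ratio is (ln n / ln 15) · (ln 8 / ln n) = ln 8 / ln 15, a constant independent of n. So the limit is ln 8 / ln 15 = log_15(8).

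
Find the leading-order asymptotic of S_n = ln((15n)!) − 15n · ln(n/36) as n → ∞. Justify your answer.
S_n ~ 15n · (ln 540 − 1) + O(ln n)

Stirling: ln((15n)!) = 15n ln(15n) − 15n + O(ln n).
  S_n = 15n ln(15n) − 15n − 15n ln(n/36) + O(ln n)
      = 15n ln(15n) − 15n ln n + 15n ln 36 − 15n + O(ln n)
      = 15n ln 15 + 15n ln 36 − 15n + O(ln n)
      = 15n (ln 540 − 1) + O(ln n).
Numerically ln(540) − 1 ≈ 5.2916.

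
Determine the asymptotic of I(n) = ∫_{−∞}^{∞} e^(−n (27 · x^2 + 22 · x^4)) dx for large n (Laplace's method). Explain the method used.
I(n) ~ sqrt(π/(27n))

φ(x) = 27 · x^2 + 22 · x^4 has its unique global minimum at x* = 0 (since φ'(x) = 54x + 88x^3 = 0 only at x = 0 for real x with both coefficients positive, and φ → ∞ as |x| → ∞). At x* = 0, φ(0) = 0 and φ''(0) = 54. Laplace's method then gives
  I(n) ~ sqrt(2π / (n · φ''(0))) · e^(−n φ(0)) = sqrt(2π / (54n)) = sqrt(π/(27n)).
The 22 · x^4 term contributes only at subleading order (an O(1/n) relative correction).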